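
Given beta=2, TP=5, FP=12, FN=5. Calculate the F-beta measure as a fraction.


P = TP/(TP+FP) = 5/17 = 5/17
R = TP/(TP+FN) = 5/10 = 1/2
beta^2 = 2^2 = 4
(1 + beta^2) = 5
Numerator = (1+beta^2)*P*R = 25/34
Denominator = beta^2*P + R = 20/17 + 1/2 = 57/34
F_beta = 25/57

25/57


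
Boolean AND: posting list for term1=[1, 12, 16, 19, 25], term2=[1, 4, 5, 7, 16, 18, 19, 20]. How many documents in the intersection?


Boolean AND: find intersection of posting lists
term1 docs: [1, 12, 16, 19, 25]
term2 docs: [1, 4, 5, 7, 16, 18, 19, 20]
Intersection: [1, 16, 19]
|intersection| = 3

3


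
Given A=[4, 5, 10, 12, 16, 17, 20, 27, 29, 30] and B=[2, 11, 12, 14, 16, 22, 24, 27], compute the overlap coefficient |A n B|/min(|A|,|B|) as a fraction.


A intersect B = [12, 16, 27]
|A intersect B| = 3
min(|A|, |B|) = min(10, 8) = 8
Overlap = 3 / 8 = 3/8

3/8


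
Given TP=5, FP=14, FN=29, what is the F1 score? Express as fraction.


F1 = 2 * P * R / (P + R)
P = TP/(TP+FP) = 5/19 = 5/19
R = TP/(TP+FN) = 5/34 = 5/34
2 * P * R = 2 * 5/19 * 5/34 = 25/323
P + R = 5/19 + 5/34 = 265/646
F1 = 25/323 / 265/646 = 10/53

10/53


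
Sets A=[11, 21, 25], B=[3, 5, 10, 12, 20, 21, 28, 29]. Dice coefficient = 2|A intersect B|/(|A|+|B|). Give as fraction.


A intersect B = [21]
|A intersect B| = 1
|A| = 3, |B| = 8
Dice = 2*1 / (3+8)
= 2 / 11 = 2/11

2/11


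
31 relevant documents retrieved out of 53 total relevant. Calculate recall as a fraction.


Recall = retrieved_relevant / total_relevant
= 31 / 53
= 31 / (31 + 22)
= 31/53

31/53


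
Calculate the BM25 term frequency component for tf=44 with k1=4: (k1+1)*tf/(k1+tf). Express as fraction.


BM25 TF component = (k1+1)*tf / (k1+tf)
k1 = 4, tf = 44
Numerator = (4+1)*44 = 220
Denominator = 4 + 44 = 48
= 220/48 = 55/12

55/12


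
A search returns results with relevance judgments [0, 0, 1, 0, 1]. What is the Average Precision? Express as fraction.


Computing P@k for each relevant position:
Position 1: not relevant
Position 2: not relevant
Position 3: relevant, P@3 = 1/3 = 1/3
Position 4: not relevant
Position 5: relevant, P@5 = 2/5 = 2/5
Sum of P@k = 1/3 + 2/5 = 11/15
AP = 11/15 / 2 = 11/30

11/30


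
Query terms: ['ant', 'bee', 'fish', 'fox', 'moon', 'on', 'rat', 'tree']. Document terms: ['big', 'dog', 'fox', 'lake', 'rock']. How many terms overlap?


Query terms: ['ant', 'bee', 'fish', 'fox', 'moon', 'on', 'rat', 'tree']
Document terms: ['big', 'dog', 'fox', 'lake', 'rock']
Common terms: ['fox']
Overlap count = 1

1


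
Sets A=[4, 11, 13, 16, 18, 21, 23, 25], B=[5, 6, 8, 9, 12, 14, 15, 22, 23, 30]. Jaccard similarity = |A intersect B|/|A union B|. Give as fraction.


A intersect B = [23]
|A intersect B| = 1
A union B = [4, 5, 6, 8, 9, 11, 12, 13, 14, 15, 16, 18, 21, 22, 23, 25, 30]
|A union B| = 17
Jaccard = 1/17 = 1/17

1/17


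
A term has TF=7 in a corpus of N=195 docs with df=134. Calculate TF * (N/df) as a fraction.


TF * (N/df)
= 7 * (195/134)
= 7 * 195/134
= 1365/134

1365/134


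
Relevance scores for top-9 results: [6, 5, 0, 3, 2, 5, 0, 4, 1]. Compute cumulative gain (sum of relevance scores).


Cumulative Gain = sum of relevance scores
Position 1: rel=6, running sum=6
Position 2: rel=5, running sum=11
Position 3: rel=0, running sum=11
Position 4: rel=3, running sum=14
Position 5: rel=2, running sum=16
Position 6: rel=5, running sum=21
Position 7: rel=0, running sum=21
Position 8: rel=4, running sum=25
Position 9: rel=1, running sum=26
CG = 26

26


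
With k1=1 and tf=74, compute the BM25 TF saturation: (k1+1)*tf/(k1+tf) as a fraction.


BM25 TF component = (k1+1)*tf / (k1+tf)
k1 = 1, tf = 74
Numerator = (1+1)*74 = 148
Denominator = 1 + 74 = 75
= 148/75 = 148/75

148/75


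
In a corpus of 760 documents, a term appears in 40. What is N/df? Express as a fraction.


IDF ratio = N / df
= 760 / 40
= 19

19


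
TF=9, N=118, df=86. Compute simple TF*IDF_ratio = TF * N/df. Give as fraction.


TF * (N/df)
= 9 * (118/86)
= 9 * 59/43
= 531/43

531/43


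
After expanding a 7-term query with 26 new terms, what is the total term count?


Original terms: 7
Expansion terms: 26
Total = 7 + 26 = 33

33


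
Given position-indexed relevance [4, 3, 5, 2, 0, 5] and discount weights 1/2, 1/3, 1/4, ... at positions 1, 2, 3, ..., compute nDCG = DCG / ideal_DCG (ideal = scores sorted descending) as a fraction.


Position discount weights w_i = 1/(i+1) for i=1..6:
Weights = [1/2, 1/3, 1/4, 1/5, 1/6, 1/7]
Actual relevance: [4, 3, 5, 2, 0, 5]
DCG = 4/2 + 3/3 + 5/4 + 2/5 + 0/6 + 5/7 = 751/140
Ideal relevance (sorted desc): [5, 5, 4, 3, 2, 0]
Ideal DCG = 5/2 + 5/3 + 4/4 + 3/5 + 2/6 + 0/7 = 61/10
nDCG = DCG / ideal_DCG = 751/140 / 61/10 = 751/854

751/854


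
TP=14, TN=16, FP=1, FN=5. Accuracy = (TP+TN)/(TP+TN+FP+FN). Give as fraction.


Accuracy = (TP + TN) / (TP + TN + FP + FN)
TP + TN = 14 + 16 = 30
Total = 14 + 16 + 1 + 5 = 36
Accuracy = 30 / 36 = 5/6

5/6


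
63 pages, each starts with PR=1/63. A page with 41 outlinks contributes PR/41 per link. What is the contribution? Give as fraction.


Initial PR = 1/63 = 1/63
Outlinks = 41
Contribution per link = PR / outlinks
= 1/63 / 41
= 1/2583

1/2583


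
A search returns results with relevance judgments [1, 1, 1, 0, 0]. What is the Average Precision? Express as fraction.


Computing P@k for each relevant position:
Position 1: relevant, P@1 = 1/1 = 1
Position 2: relevant, P@2 = 2/2 = 1
Position 3: relevant, P@3 = 3/3 = 1
Position 4: not relevant
Position 5: not relevant
Sum of P@k = 1 + 1 + 1 = 3
AP = 3 / 3 = 1

1


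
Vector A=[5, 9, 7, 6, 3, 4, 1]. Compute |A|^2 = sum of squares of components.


|A|^2 = sum of squared components
A[0]^2 = 5^2 = 25
A[1]^2 = 9^2 = 81
A[2]^2 = 7^2 = 49
A[3]^2 = 6^2 = 36
A[4]^2 = 3^2 = 9
A[5]^2 = 4^2 = 16
A[6]^2 = 1^2 = 1
Sum = 25 + 81 + 49 + 36 + 9 + 16 + 1 = 217

217


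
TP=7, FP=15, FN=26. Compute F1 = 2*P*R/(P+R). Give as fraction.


F1 = 2 * P * R / (P + R)
P = TP/(TP+FP) = 7/22 = 7/22
R = TP/(TP+FN) = 7/33 = 7/33
2 * P * R = 2 * 7/22 * 7/33 = 49/363
P + R = 7/22 + 7/33 = 35/66
F1 = 49/363 / 35/66 = 14/55

14/55


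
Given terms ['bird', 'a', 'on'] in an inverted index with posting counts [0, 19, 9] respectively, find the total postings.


Summing posting list sizes:
'bird': 0 postings
'a': 19 postings
'on': 9 postings
Total = 0 + 19 + 9 = 28

28


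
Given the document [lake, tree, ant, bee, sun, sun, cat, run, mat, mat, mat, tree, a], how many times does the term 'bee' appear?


Document has 13 words
Scanning for 'bee':
Found at positions: [3]
Count = 1

1


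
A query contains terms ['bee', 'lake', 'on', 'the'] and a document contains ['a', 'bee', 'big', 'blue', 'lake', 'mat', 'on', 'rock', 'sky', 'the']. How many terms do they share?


Query terms: ['bee', 'lake', 'on', 'the']
Document terms: ['a', 'bee', 'big', 'blue', 'lake', 'mat', 'on', 'rock', 'sky', 'the']
Common terms: ['bee', 'lake', 'on', 'the']
Overlap count = 4

4


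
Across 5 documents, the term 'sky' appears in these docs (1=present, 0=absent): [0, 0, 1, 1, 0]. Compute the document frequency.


Checking each document for 'sky':
Doc 1: absent
Doc 2: absent
Doc 3: present
Doc 4: present
Doc 5: absent
df = sum of presences = 0 + 0 + 1 + 1 + 0 = 2

2


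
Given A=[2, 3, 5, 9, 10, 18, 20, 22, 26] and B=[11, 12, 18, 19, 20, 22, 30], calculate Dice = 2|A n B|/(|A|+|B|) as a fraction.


A intersect B = [18, 20, 22]
|A intersect B| = 3
|A| = 9, |B| = 7
Dice = 2*3 / (9+7)
= 6 / 16 = 3/8

3/8


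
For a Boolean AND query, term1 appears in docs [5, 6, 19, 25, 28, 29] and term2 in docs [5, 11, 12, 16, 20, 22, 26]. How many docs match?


Boolean AND: find intersection of posting lists
term1 docs: [5, 6, 19, 25, 28, 29]
term2 docs: [5, 11, 12, 16, 20, 22, 26]
Intersection: [5]
|intersection| = 1

1


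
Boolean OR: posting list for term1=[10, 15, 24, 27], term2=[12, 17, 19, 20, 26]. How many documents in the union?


Boolean OR: find union of posting lists
term1 docs: [10, 15, 24, 27]
term2 docs: [12, 17, 19, 20, 26]
Union: [10, 12, 15, 17, 19, 20, 24, 26, 27]
|union| = 9

9


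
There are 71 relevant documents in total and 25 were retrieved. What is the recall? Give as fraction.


Recall = retrieved_relevant / total_relevant
= 25 / 71
= 25 / (25 + 46)
= 25/71

25/71


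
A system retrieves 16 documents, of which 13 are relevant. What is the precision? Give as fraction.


Precision = relevant_retrieved / total_retrieved
= 13 / 16
= 13 / (13 + 3)
= 13/16

13/16


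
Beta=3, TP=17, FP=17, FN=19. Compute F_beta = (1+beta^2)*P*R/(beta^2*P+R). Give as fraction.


P = TP/(TP+FP) = 17/34 = 1/2
R = TP/(TP+FN) = 17/36 = 17/36
beta^2 = 3^2 = 9
(1 + beta^2) = 10
Numerator = (1+beta^2)*P*R = 85/36
Denominator = beta^2*P + R = 9/2 + 17/36 = 179/36
F_beta = 85/179

85/179


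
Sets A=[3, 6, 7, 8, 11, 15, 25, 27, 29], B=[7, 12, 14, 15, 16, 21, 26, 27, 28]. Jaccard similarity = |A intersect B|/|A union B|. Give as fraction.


A intersect B = [7, 15, 27]
|A intersect B| = 3
A union B = [3, 6, 7, 8, 11, 12, 14, 15, 16, 21, 25, 26, 27, 28, 29]
|A union B| = 15
Jaccard = 3/15 = 1/5

1/5


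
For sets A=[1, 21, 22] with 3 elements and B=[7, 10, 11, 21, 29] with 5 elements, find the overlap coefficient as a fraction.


A intersect B = [21]
|A intersect B| = 1
min(|A|, |B|) = min(3, 5) = 3
Overlap = 1 / 3 = 1/3

1/3


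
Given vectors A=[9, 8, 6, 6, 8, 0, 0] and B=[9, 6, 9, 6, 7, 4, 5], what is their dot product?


Dot product = sum of element-wise products
A[0]*B[0] = 9*9 = 81
A[1]*B[1] = 8*6 = 48
A[2]*B[2] = 6*9 = 54
A[3]*B[3] = 6*6 = 36
A[4]*B[4] = 8*7 = 56
A[5]*B[5] = 0*4 = 0
A[6]*B[6] = 0*5 = 0
Sum = 81 + 48 + 54 + 36 + 56 + 0 + 0 = 275

275


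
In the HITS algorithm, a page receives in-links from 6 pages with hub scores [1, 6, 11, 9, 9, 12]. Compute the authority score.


Authority = sum of hub scores of in-linkers
In-link 1: hub score = 1
In-link 2: hub score = 6
In-link 3: hub score = 11
In-link 4: hub score = 9
In-link 5: hub score = 9
In-link 6: hub score = 12
Authority = 1 + 6 + 11 + 9 + 9 + 12 = 48

48


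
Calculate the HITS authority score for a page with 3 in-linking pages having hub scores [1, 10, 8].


Authority = sum of hub scores of in-linkers
In-link 1: hub score = 1
In-link 2: hub score = 10
In-link 3: hub score = 8
Authority = 1 + 10 + 8 = 19

19


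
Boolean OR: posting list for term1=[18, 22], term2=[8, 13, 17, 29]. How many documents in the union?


Boolean OR: find union of posting lists
term1 docs: [18, 22]
term2 docs: [8, 13, 17, 29]
Union: [8, 13, 17, 18, 22, 29]
|union| = 6

6


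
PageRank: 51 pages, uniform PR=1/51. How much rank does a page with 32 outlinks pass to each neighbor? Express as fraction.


Initial PR = 1/51 = 1/51
Outlinks = 32
Contribution per link = PR / outlinks
= 1/51 / 32
= 1/1632

1/1632


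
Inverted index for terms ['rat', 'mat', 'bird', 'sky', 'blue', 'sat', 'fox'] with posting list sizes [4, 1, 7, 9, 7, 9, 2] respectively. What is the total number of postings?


Summing posting list sizes:
'rat': 4 postings
'mat': 1 postings
'bird': 7 postings
'sky': 9 postings
'blue': 7 postings
'sat': 9 postings
'fox': 2 postings
Total = 4 + 1 + 7 + 9 + 7 + 9 + 2 = 39

39


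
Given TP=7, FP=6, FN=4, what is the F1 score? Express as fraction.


F1 = 2 * P * R / (P + R)
P = TP/(TP+FP) = 7/13 = 7/13
R = TP/(TP+FN) = 7/11 = 7/11
2 * P * R = 2 * 7/13 * 7/11 = 98/143
P + R = 7/13 + 7/11 = 168/143
F1 = 98/143 / 168/143 = 7/12

7/12


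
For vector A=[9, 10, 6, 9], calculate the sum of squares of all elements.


|A|^2 = sum of squared components
A[0]^2 = 9^2 = 81
A[1]^2 = 10^2 = 100
A[2]^2 = 6^2 = 36
A[3]^2 = 9^2 = 81
Sum = 81 + 100 + 36 + 81 = 298

298


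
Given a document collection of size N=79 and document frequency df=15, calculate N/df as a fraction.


IDF ratio = N / df
= 79 / 15
= 79/15

79/15


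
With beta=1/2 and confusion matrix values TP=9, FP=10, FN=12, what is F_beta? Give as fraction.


P = TP/(TP+FP) = 9/19 = 9/19
R = TP/(TP+FN) = 9/21 = 3/7
beta^2 = 1/2^2 = 1/4
(1 + beta^2) = 5/4
Numerator = (1+beta^2)*P*R = 135/532
Denominator = beta^2*P + R = 9/76 + 3/7 = 291/532
F_beta = 45/97

45/97


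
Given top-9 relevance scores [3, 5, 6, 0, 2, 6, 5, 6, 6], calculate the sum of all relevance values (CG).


Cumulative Gain = sum of relevance scores
Position 1: rel=3, running sum=3
Position 2: rel=5, running sum=8
Position 3: rel=6, running sum=14
Position 4: rel=0, running sum=14
Position 5: rel=2, running sum=16
Position 6: rel=6, running sum=22
Position 7: rel=5, running sum=27
Position 8: rel=6, running sum=33
Position 9: rel=6, running sum=39
CG = 39

39


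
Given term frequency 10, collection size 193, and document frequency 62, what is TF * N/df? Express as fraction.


TF * (N/df)
= 10 * (193/62)
= 10 * 193/62
= 965/31

965/31


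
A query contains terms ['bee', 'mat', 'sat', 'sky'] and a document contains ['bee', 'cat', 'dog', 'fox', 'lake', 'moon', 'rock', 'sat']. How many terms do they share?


Query terms: ['bee', 'mat', 'sat', 'sky']
Document terms: ['bee', 'cat', 'dog', 'fox', 'lake', 'moon', 'rock', 'sat']
Common terms: ['bee', 'sat']
Overlap count = 2

2


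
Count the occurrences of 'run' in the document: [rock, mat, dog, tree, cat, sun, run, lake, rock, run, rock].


Document has 11 words
Scanning for 'run':
Found at positions: [6, 9]
Count = 2

2


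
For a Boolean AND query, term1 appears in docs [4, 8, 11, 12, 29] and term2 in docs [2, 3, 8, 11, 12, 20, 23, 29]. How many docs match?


Boolean AND: find intersection of posting lists
term1 docs: [4, 8, 11, 12, 29]
term2 docs: [2, 3, 8, 11, 12, 20, 23, 29]
Intersection: [8, 11, 12, 29]
|intersection| = 4

4


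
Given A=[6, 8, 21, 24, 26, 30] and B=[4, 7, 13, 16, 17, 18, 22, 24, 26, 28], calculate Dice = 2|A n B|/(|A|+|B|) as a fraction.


A intersect B = [24, 26]
|A intersect B| = 2
|A| = 6, |B| = 10
Dice = 2*2 / (6+10)
= 4 / 16 = 1/4

1/4


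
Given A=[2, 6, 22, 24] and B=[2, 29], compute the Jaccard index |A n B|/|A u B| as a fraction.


A intersect B = [2]
|A intersect B| = 1
A union B = [2, 6, 22, 24, 29]
|A union B| = 5
Jaccard = 1/5 = 1/5

1/5


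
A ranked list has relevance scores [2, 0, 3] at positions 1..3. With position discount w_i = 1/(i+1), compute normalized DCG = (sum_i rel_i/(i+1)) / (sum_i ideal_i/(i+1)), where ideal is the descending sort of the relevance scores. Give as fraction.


Position discount weights w_i = 1/(i+1) for i=1..3:
Weights = [1/2, 1/3, 1/4]
Actual relevance: [2, 0, 3]
DCG = 2/2 + 0/3 + 3/4 = 7/4
Ideal relevance (sorted desc): [3, 2, 0]
Ideal DCG = 3/2 + 2/3 + 0/4 = 13/6
nDCG = DCG / ideal_DCG = 7/4 / 13/6 = 21/26

21/26


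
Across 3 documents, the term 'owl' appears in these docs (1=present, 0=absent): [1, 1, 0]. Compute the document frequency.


Checking each document for 'owl':
Doc 1: present
Doc 2: present
Doc 3: absent
df = sum of presences = 1 + 1 + 0 = 2

2


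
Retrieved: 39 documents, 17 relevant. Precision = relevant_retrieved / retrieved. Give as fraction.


Precision = relevant_retrieved / total_retrieved
= 17 / 39
= 17 / (17 + 22)
= 17/39

17/39


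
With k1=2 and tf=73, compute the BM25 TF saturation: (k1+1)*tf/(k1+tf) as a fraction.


BM25 TF component = (k1+1)*tf / (k1+tf)
k1 = 2, tf = 73
Numerator = (2+1)*73 = 219
Denominator = 2 + 73 = 75
= 219/75 = 73/25

73/25


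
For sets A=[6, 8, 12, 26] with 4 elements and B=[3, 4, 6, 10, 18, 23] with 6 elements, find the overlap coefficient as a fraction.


A intersect B = [6]
|A intersect B| = 1
min(|A|, |B|) = min(4, 6) = 4
Overlap = 1 / 4 = 1/4

1/4


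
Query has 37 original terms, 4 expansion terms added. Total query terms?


Original terms: 37
Expansion terms: 4
Total = 37 + 4 = 41

41


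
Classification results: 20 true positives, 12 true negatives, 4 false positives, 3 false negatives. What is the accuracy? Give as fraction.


Accuracy = (TP + TN) / (TP + TN + FP + FN)
TP + TN = 20 + 12 = 32
Total = 20 + 12 + 4 + 3 = 39
Accuracy = 32 / 39 = 32/39

32/39


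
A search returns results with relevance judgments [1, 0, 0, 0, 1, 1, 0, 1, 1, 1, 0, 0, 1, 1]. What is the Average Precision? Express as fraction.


Computing P@k for each relevant position:
Position 1: relevant, P@1 = 1/1 = 1
Position 2: not relevant
Position 3: not relevant
Position 4: not relevant
Position 5: relevant, P@5 = 2/5 = 2/5
Position 6: relevant, P@6 = 3/6 = 1/2
Position 7: not relevant
Position 8: relevant, P@8 = 4/8 = 1/2
Position 9: relevant, P@9 = 5/9 = 5/9
Position 10: relevant, P@10 = 6/10 = 3/5
Position 11: not relevant
Position 12: not relevant
Position 13: relevant, P@13 = 7/13 = 7/13
Position 14: relevant, P@14 = 8/14 = 4/7
Sum of P@k = 1 + 2/5 + 1/2 + 1/2 + 5/9 + 3/5 + 7/13 + 4/7 = 3821/819
AP = 3821/819 / 8 = 3821/6552

3821/6552


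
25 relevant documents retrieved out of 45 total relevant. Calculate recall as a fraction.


Recall = retrieved_relevant / total_relevant
= 25 / 45
= 25 / (25 + 20)
= 5/9

5/9


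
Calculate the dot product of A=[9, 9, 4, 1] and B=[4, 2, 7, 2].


Dot product = sum of element-wise products
A[0]*B[0] = 9*4 = 36
A[1]*B[1] = 9*2 = 18
A[2]*B[2] = 4*7 = 28
A[3]*B[3] = 1*2 = 2
Sum = 36 + 18 + 28 + 2 = 84

84


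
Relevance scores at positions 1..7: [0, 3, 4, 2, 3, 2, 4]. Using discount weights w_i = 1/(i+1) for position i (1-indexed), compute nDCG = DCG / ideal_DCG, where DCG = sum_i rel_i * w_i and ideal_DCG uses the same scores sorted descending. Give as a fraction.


Position discount weights w_i = 1/(i+1) for i=1..7:
Weights = [1/2, 1/3, 1/4, 1/5, 1/6, 1/7, 1/8]
Actual relevance: [0, 3, 4, 2, 3, 2, 4]
DCG = 0/2 + 3/3 + 4/4 + 2/5 + 3/6 + 2/7 + 4/8 = 129/35
Ideal relevance (sorted desc): [4, 4, 3, 3, 2, 2, 0]
Ideal DCG = 4/2 + 4/3 + 3/4 + 3/5 + 2/6 + 2/7 + 0/8 = 2227/420
nDCG = DCG / ideal_DCG = 129/35 / 2227/420 = 1548/2227

1548/2227


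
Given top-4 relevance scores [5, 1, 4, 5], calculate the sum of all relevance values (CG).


Cumulative Gain = sum of relevance scores
Position 1: rel=5, running sum=5
Position 2: rel=1, running sum=6
Position 3: rel=4, running sum=10
Position 4: rel=5, running sum=15
CG = 15

15


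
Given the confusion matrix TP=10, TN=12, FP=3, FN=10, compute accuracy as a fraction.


Accuracy = (TP + TN) / (TP + TN + FP + FN)
TP + TN = 10 + 12 = 22
Total = 10 + 12 + 3 + 10 = 35
Accuracy = 22 / 35 = 22/35

22/35


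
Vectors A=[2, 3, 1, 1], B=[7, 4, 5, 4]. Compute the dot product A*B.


Dot product = sum of element-wise products
A[0]*B[0] = 2*7 = 14
A[1]*B[1] = 3*4 = 12
A[2]*B[2] = 1*5 = 5
A[3]*B[3] = 1*4 = 4
Sum = 14 + 12 + 5 + 4 = 35

35


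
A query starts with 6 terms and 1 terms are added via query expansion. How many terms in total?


Original terms: 6
Expansion terms: 1
Total = 6 + 1 = 7

7


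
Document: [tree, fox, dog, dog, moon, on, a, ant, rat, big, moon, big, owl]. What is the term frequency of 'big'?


Document has 13 words
Scanning for 'big':
Found at positions: [9, 11]
Count = 2

2


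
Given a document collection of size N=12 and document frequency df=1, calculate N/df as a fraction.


IDF ratio = N / df
= 12 / 1
= 12

12


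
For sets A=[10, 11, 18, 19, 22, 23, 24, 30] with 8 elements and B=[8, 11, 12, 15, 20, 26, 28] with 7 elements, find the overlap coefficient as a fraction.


A intersect B = [11]
|A intersect B| = 1
min(|A|, |B|) = min(8, 7) = 7
Overlap = 1 / 7 = 1/7

1/7


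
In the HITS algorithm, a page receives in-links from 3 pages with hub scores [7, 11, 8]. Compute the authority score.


Authority = sum of hub scores of in-linkers
In-link 1: hub score = 7
In-link 2: hub score = 11
In-link 3: hub score = 8
Authority = 7 + 11 + 8 = 26

26


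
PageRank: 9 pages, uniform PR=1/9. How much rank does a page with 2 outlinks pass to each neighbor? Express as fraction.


Initial PR = 1/9 = 1/9
Outlinks = 2
Contribution per link = PR / outlinks
= 1/9 / 2
= 1/18

1/18


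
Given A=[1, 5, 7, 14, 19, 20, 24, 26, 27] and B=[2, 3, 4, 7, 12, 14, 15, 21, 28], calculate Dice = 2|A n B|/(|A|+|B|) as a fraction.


A intersect B = [7, 14]
|A intersect B| = 2
|A| = 9, |B| = 9
Dice = 2*2 / (9+9)
= 4 / 18 = 2/9

2/9


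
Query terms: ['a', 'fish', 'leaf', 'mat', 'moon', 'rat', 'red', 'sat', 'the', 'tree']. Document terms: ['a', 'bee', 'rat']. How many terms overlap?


Query terms: ['a', 'fish', 'leaf', 'mat', 'moon', 'rat', 'red', 'sat', 'the', 'tree']
Document terms: ['a', 'bee', 'rat']
Common terms: ['a', 'rat']
Overlap count = 2

2


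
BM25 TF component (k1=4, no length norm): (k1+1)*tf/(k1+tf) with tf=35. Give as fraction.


BM25 TF component = (k1+1)*tf / (k1+tf)
k1 = 4, tf = 35
Numerator = (4+1)*35 = 175
Denominator = 4 + 35 = 39
= 175/39 = 175/39

175/39


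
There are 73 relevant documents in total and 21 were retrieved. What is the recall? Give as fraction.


Recall = retrieved_relevant / total_relevant
= 21 / 73
= 21 / (21 + 52)
= 21/73

21/73


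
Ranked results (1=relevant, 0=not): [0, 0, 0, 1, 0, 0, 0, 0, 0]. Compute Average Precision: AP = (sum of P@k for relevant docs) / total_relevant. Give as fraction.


Computing P@k for each relevant position:
Position 1: not relevant
Position 2: not relevant
Position 3: not relevant
Position 4: relevant, P@4 = 1/4 = 1/4
Position 5: not relevant
Position 6: not relevant
Position 7: not relevant
Position 8: not relevant
Position 9: not relevant
Sum of P@k = 1/4 = 1/4
AP = 1/4 / 1 = 1/4

1/4


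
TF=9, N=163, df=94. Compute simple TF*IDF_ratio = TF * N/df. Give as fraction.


TF * (N/df)
= 9 * (163/94)
= 9 * 163/94
= 1467/94

1467/94


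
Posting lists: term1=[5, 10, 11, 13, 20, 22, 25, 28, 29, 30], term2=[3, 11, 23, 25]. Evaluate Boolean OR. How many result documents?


Boolean OR: find union of posting lists
term1 docs: [5, 10, 11, 13, 20, 22, 25, 28, 29, 30]
term2 docs: [3, 11, 23, 25]
Union: [3, 5, 10, 11, 13, 20, 22, 23, 25, 28, 29, 30]
|union| = 12

12


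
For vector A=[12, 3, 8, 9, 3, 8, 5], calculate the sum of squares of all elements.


|A|^2 = sum of squared components
A[0]^2 = 12^2 = 144
A[1]^2 = 3^2 = 9
A[2]^2 = 8^2 = 64
A[3]^2 = 9^2 = 81
A[4]^2 = 3^2 = 9
A[5]^2 = 8^2 = 64
A[6]^2 = 5^2 = 25
Sum = 144 + 9 + 64 + 81 + 9 + 64 + 25 = 396

396


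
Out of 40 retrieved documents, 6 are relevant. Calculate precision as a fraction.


Precision = relevant_retrieved / total_retrieved
= 6 / 40
= 6 / (6 + 34)
= 3/20

3/20


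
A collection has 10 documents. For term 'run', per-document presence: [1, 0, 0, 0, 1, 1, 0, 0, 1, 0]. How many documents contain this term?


Checking each document for 'run':
Doc 1: present
Doc 2: absent
Doc 3: absent
Doc 4: absent
Doc 5: present
Doc 6: present
Doc 7: absent
Doc 8: absent
Doc 9: present
Doc 10: absent
df = sum of presences = 1 + 0 + 0 + 0 + 1 + 1 + 0 + 0 + 1 + 0 = 4

4


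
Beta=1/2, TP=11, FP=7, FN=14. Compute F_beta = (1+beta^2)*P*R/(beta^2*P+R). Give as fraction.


P = TP/(TP+FP) = 11/18 = 11/18
R = TP/(TP+FN) = 11/25 = 11/25
beta^2 = 1/2^2 = 1/4
(1 + beta^2) = 5/4
Numerator = (1+beta^2)*P*R = 121/360
Denominator = beta^2*P + R = 11/72 + 11/25 = 1067/1800
F_beta = 55/97

55/97


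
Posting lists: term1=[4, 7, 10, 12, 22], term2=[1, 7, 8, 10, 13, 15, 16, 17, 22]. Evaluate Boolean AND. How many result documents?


Boolean AND: find intersection of posting lists
term1 docs: [4, 7, 10, 12, 22]
term2 docs: [1, 7, 8, 10, 13, 15, 16, 17, 22]
Intersection: [7, 10, 22]
|intersection| = 3

3


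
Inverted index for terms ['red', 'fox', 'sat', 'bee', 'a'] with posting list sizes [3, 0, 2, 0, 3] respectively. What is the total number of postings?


Summing posting list sizes:
'red': 3 postings
'fox': 0 postings
'sat': 2 postings
'bee': 0 postings
'a': 3 postings
Total = 3 + 0 + 2 + 0 + 3 = 8

8


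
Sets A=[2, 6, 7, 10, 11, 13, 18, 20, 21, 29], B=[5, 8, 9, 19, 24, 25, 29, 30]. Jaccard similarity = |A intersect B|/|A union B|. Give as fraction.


A intersect B = [29]
|A intersect B| = 1
A union B = [2, 5, 6, 7, 8, 9, 10, 11, 13, 18, 19, 20, 21, 24, 25, 29, 30]
|A union B| = 17
Jaccard = 1/17 = 1/17

1/17


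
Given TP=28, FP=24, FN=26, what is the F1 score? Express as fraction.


F1 = 2 * P * R / (P + R)
P = TP/(TP+FP) = 28/52 = 7/13
R = TP/(TP+FN) = 28/54 = 14/27
2 * P * R = 2 * 7/13 * 14/27 = 196/351
P + R = 7/13 + 14/27 = 371/351
F1 = 196/351 / 371/351 = 28/53

28/53


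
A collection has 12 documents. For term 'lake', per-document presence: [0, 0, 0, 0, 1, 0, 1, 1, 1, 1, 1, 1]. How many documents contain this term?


Checking each document for 'lake':
Doc 1: absent
Doc 2: absent
Doc 3: absent
Doc 4: absent
Doc 5: present
Doc 6: absent
Doc 7: present
Doc 8: present
Doc 9: present
Doc 10: present
Doc 11: present
Doc 12: present
df = sum of presences = 0 + 0 + 0 + 0 + 1 + 0 + 1 + 1 + 1 + 1 + 1 + 1 = 7

7


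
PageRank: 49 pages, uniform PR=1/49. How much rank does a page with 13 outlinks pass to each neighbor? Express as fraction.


Initial PR = 1/49 = 1/49
Outlinks = 13
Contribution per link = PR / outlinks
= 1/49 / 13
= 1/637

1/637


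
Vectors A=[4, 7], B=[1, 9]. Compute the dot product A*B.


Dot product = sum of element-wise products
A[0]*B[0] = 4*1 = 4
A[1]*B[1] = 7*9 = 63
Sum = 4 + 63 = 67

67


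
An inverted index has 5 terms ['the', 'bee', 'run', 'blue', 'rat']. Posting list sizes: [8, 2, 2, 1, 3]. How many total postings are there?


Summing posting list sizes:
'the': 8 postings
'bee': 2 postings
'run': 2 postings
'blue': 1 postings
'rat': 3 postings
Total = 8 + 2 + 2 + 1 + 3 = 16

16


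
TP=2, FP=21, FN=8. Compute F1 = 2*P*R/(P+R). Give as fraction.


F1 = 2 * P * R / (P + R)
P = TP/(TP+FP) = 2/23 = 2/23
R = TP/(TP+FN) = 2/10 = 1/5
2 * P * R = 2 * 2/23 * 1/5 = 4/115
P + R = 2/23 + 1/5 = 33/115
F1 = 4/115 / 33/115 = 4/33

4/33


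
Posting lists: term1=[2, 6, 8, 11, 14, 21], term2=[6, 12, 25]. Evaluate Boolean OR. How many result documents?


Boolean OR: find union of posting lists
term1 docs: [2, 6, 8, 11, 14, 21]
term2 docs: [6, 12, 25]
Union: [2, 6, 8, 11, 12, 14, 21, 25]
|union| = 8

8


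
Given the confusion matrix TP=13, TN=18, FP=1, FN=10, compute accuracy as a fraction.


Accuracy = (TP + TN) / (TP + TN + FP + FN)
TP + TN = 13 + 18 = 31
Total = 13 + 18 + 1 + 10 = 42
Accuracy = 31 / 42 = 31/42

31/42


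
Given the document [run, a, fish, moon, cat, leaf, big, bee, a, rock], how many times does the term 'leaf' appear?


Document has 10 words
Scanning for 'leaf':
Found at positions: [5]
Count = 1

1


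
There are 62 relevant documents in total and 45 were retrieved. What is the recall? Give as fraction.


Recall = retrieved_relevant / total_relevant
= 45 / 62
= 45 / (45 + 17)
= 45/62

45/62


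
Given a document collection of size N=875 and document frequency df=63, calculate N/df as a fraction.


IDF ratio = N / df
= 875 / 63
= 125/9

125/9


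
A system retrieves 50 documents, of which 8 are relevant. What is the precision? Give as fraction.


Precision = relevant_retrieved / total_retrieved
= 8 / 50
= 8 / (8 + 42)
= 4/25

4/25


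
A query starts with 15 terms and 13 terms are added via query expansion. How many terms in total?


Original terms: 15
Expansion terms: 13
Total = 15 + 13 = 28

28


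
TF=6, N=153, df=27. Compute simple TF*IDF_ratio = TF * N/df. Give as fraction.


TF * (N/df)
= 6 * (153/27)
= 6 * 17/3
= 34

34


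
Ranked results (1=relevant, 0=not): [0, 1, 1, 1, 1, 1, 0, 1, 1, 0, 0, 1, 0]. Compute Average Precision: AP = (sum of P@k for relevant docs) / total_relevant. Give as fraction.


Computing P@k for each relevant position:
Position 1: not relevant
Position 2: relevant, P@2 = 1/2 = 1/2
Position 3: relevant, P@3 = 2/3 = 2/3
Position 4: relevant, P@4 = 3/4 = 3/4
Position 5: relevant, P@5 = 4/5 = 4/5
Position 6: relevant, P@6 = 5/6 = 5/6
Position 7: not relevant
Position 8: relevant, P@8 = 6/8 = 3/4
Position 9: relevant, P@9 = 7/9 = 7/9
Position 10: not relevant
Position 11: not relevant
Position 12: relevant, P@12 = 8/12 = 2/3
Position 13: not relevant
Sum of P@k = 1/2 + 2/3 + 3/4 + 4/5 + 5/6 + 3/4 + 7/9 + 2/3 = 517/90
AP = 517/90 / 8 = 517/720

517/720


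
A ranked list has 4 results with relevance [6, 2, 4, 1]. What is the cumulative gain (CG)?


Cumulative Gain = sum of relevance scores
Position 1: rel=6, running sum=6
Position 2: rel=2, running sum=8
Position 3: rel=4, running sum=12
Position 4: rel=1, running sum=13
CG = 13

13


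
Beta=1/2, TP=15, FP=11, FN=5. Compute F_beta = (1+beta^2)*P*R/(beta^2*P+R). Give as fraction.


P = TP/(TP+FP) = 15/26 = 15/26
R = TP/(TP+FN) = 15/20 = 3/4
beta^2 = 1/2^2 = 1/4
(1 + beta^2) = 5/4
Numerator = (1+beta^2)*P*R = 225/416
Denominator = beta^2*P + R = 15/104 + 3/4 = 93/104
F_beta = 75/124

75/124


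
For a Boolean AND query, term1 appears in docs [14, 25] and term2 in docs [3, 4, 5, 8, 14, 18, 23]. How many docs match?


Boolean AND: find intersection of posting lists
term1 docs: [14, 25]
term2 docs: [3, 4, 5, 8, 14, 18, 23]
Intersection: [14]
|intersection| = 1

1


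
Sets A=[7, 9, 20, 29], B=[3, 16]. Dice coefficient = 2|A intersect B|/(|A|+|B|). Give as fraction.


A intersect B = []
|A intersect B| = 0
|A| = 4, |B| = 2
Dice = 2*0 / (4+2)
= 0 / 6 = 0

0


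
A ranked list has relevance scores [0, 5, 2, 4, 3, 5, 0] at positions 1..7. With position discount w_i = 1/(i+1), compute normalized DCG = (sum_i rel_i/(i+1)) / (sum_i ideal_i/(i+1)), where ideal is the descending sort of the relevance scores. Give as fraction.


Position discount weights w_i = 1/(i+1) for i=1..7:
Weights = [1/2, 1/3, 1/4, 1/5, 1/6, 1/7, 1/8]
Actual relevance: [0, 5, 2, 4, 3, 5, 0]
DCG = 0/2 + 5/3 + 2/4 + 4/5 + 3/6 + 5/7 + 0/8 = 439/105
Ideal relevance (sorted desc): [5, 5, 4, 3, 2, 0, 0]
Ideal DCG = 5/2 + 5/3 + 4/4 + 3/5 + 2/6 + 0/7 + 0/8 = 61/10
nDCG = DCG / ideal_DCG = 439/105 / 61/10 = 878/1281

878/1281


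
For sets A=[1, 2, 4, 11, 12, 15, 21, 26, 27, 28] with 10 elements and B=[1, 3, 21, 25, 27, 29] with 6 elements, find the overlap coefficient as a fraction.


A intersect B = [1, 21, 27]
|A intersect B| = 3
min(|A|, |B|) = min(10, 6) = 6
Overlap = 3 / 6 = 1/2

1/2


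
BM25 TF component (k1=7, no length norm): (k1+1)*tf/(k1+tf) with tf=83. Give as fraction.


BM25 TF component = (k1+1)*tf / (k1+tf)
k1 = 7, tf = 83
Numerator = (7+1)*83 = 664
Denominator = 7 + 83 = 90
= 664/90 = 332/45

332/45


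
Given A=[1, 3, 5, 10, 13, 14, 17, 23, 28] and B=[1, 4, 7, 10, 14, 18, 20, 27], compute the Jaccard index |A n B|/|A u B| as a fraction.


A intersect B = [1, 10, 14]
|A intersect B| = 3
A union B = [1, 3, 4, 5, 7, 10, 13, 14, 17, 18, 20, 23, 27, 28]
|A union B| = 14
Jaccard = 3/14 = 3/14

3/14


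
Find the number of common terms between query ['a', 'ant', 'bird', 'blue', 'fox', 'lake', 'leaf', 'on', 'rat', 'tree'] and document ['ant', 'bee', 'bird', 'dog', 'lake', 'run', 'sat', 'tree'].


Query terms: ['a', 'ant', 'bird', 'blue', 'fox', 'lake', 'leaf', 'on', 'rat', 'tree']
Document terms: ['ant', 'bee', 'bird', 'dog', 'lake', 'run', 'sat', 'tree']
Common terms: ['ant', 'bird', 'lake', 'tree']
Overlap count = 4

4


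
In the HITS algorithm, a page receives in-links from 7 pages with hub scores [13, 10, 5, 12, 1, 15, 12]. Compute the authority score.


Authority = sum of hub scores of in-linkers
In-link 1: hub score = 13
In-link 2: hub score = 10
In-link 3: hub score = 5
In-link 4: hub score = 12
In-link 5: hub score = 1
In-link 6: hub score = 15
In-link 7: hub score = 12
Authority = 13 + 10 + 5 + 12 + 1 + 15 + 12 = 68

68


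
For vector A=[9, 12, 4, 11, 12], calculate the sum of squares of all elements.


|A|^2 = sum of squared components
A[0]^2 = 9^2 = 81
A[1]^2 = 12^2 = 144
A[2]^2 = 4^2 = 16
A[3]^2 = 11^2 = 121
A[4]^2 = 12^2 = 144
Sum = 81 + 144 + 16 + 121 + 144 = 506

506


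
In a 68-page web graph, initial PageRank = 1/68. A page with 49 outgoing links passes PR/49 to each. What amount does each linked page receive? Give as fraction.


Initial PR = 1/68 = 1/68
Outlinks = 49
Contribution per link = PR / outlinks
= 1/68 / 49
= 1/3332

1/3332


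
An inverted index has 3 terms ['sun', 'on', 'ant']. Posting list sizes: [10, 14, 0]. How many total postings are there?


Summing posting list sizes:
'sun': 10 postings
'on': 14 postings
'ant': 0 postings
Total = 10 + 14 + 0 = 24

24


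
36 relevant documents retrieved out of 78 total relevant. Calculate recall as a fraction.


Recall = retrieved_relevant / total_relevant
= 36 / 78
= 36 / (36 + 42)
= 6/13

6/13


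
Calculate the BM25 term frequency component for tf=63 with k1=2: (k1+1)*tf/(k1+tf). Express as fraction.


BM25 TF component = (k1+1)*tf / (k1+tf)
k1 = 2, tf = 63
Numerator = (2+1)*63 = 189
Denominator = 2 + 63 = 65
= 189/65 = 189/65

189/65


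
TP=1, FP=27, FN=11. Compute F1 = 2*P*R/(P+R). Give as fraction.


F1 = 2 * P * R / (P + R)
P = TP/(TP+FP) = 1/28 = 1/28
R = TP/(TP+FN) = 1/12 = 1/12
2 * P * R = 2 * 1/28 * 1/12 = 1/168
P + R = 1/28 + 1/12 = 5/42
F1 = 1/168 / 5/42 = 1/20

1/20


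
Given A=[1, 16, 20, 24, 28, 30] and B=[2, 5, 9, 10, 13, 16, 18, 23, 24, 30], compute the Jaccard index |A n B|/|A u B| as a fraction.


A intersect B = [16, 24, 30]
|A intersect B| = 3
A union B = [1, 2, 5, 9, 10, 13, 16, 18, 20, 23, 24, 28, 30]
|A union B| = 13
Jaccard = 3/13 = 3/13

3/13


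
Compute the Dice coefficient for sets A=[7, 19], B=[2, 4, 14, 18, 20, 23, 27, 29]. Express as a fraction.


A intersect B = []
|A intersect B| = 0
|A| = 2, |B| = 8
Dice = 2*0 / (2+8)
= 0 / 10 = 0

0


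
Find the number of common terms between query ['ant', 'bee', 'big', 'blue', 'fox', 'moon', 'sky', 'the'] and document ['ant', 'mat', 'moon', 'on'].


Query terms: ['ant', 'bee', 'big', 'blue', 'fox', 'moon', 'sky', 'the']
Document terms: ['ant', 'mat', 'moon', 'on']
Common terms: ['ant', 'moon']
Overlap count = 2

2


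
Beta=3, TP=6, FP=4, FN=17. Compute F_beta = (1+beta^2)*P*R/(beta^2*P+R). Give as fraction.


P = TP/(TP+FP) = 6/10 = 3/5
R = TP/(TP+FN) = 6/23 = 6/23
beta^2 = 3^2 = 9
(1 + beta^2) = 10
Numerator = (1+beta^2)*P*R = 36/23
Denominator = beta^2*P + R = 27/5 + 6/23 = 651/115
F_beta = 60/217

60/217


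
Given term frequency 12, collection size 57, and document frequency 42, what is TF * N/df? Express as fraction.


TF * (N/df)
= 12 * (57/42)
= 12 * 19/14
= 114/7

114/7


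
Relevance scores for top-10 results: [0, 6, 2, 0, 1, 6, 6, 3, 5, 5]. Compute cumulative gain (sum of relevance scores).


Cumulative Gain = sum of relevance scores
Position 1: rel=0, running sum=0
Position 2: rel=6, running sum=6
Position 3: rel=2, running sum=8
Position 4: rel=0, running sum=8
Position 5: rel=1, running sum=9
Position 6: rel=6, running sum=15
Position 7: rel=6, running sum=21
Position 8: rel=3, running sum=24
Position 9: rel=5, running sum=29
Position 10: rel=5, running sum=34
CG = 34

34


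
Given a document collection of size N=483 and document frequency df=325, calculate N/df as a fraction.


IDF ratio = N / df
= 483 / 325
= 483/325

483/325


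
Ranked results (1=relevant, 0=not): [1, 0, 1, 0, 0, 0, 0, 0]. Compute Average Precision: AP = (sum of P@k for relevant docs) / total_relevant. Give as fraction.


Computing P@k for each relevant position:
Position 1: relevant, P@1 = 1/1 = 1
Position 2: not relevant
Position 3: relevant, P@3 = 2/3 = 2/3
Position 4: not relevant
Position 5: not relevant
Position 6: not relevant
Position 7: not relevant
Position 8: not relevant
Sum of P@k = 1 + 2/3 = 5/3
AP = 5/3 / 2 = 5/6

5/6


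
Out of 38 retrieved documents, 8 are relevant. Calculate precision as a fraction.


Precision = relevant_retrieved / total_retrieved
= 8 / 38
= 8 / (8 + 30)
= 4/19

4/19


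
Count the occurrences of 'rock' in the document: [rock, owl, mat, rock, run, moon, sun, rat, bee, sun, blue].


Document has 11 words
Scanning for 'rock':
Found at positions: [0, 3]
Count = 2

2


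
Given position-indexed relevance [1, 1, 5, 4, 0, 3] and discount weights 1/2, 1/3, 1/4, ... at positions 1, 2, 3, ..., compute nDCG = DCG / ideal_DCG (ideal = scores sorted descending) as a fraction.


Position discount weights w_i = 1/(i+1) for i=1..6:
Weights = [1/2, 1/3, 1/4, 1/5, 1/6, 1/7]
Actual relevance: [1, 1, 5, 4, 0, 3]
DCG = 1/2 + 1/3 + 5/4 + 4/5 + 0/6 + 3/7 = 1391/420
Ideal relevance (sorted desc): [5, 4, 3, 1, 1, 0]
Ideal DCG = 5/2 + 4/3 + 3/4 + 1/5 + 1/6 + 0/7 = 99/20
nDCG = DCG / ideal_DCG = 1391/420 / 99/20 = 1391/2079

1391/2079


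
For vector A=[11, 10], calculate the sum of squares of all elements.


|A|^2 = sum of squared components
A[0]^2 = 11^2 = 121
A[1]^2 = 10^2 = 100
Sum = 121 + 100 = 221

221


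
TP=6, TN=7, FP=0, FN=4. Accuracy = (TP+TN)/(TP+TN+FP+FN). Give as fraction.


Accuracy = (TP + TN) / (TP + TN + FP + FN)
TP + TN = 6 + 7 = 13
Total = 6 + 7 + 0 + 4 = 17
Accuracy = 13 / 17 = 13/17

13/17


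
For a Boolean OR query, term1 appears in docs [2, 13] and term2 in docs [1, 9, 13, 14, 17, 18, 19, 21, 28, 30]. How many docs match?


Boolean OR: find union of posting lists
term1 docs: [2, 13]
term2 docs: [1, 9, 13, 14, 17, 18, 19, 21, 28, 30]
Union: [1, 2, 9, 13, 14, 17, 18, 19, 21, 28, 30]
|union| = 11

11


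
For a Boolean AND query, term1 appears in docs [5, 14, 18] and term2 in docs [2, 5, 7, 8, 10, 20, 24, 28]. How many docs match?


Boolean AND: find intersection of posting lists
term1 docs: [5, 14, 18]
term2 docs: [2, 5, 7, 8, 10, 20, 24, 28]
Intersection: [5]
|intersection| = 1

1


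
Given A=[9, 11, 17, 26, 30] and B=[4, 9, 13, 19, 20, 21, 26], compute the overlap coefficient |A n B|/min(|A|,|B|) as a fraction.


A intersect B = [9, 26]
|A intersect B| = 2
min(|A|, |B|) = min(5, 7) = 5
Overlap = 2 / 5 = 2/5

2/5


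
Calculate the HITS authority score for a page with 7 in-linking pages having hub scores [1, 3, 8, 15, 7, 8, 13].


Authority = sum of hub scores of in-linkers
In-link 1: hub score = 1
In-link 2: hub score = 3
In-link 3: hub score = 8
In-link 4: hub score = 15
In-link 5: hub score = 7
In-link 6: hub score = 8
In-link 7: hub score = 13
Authority = 1 + 3 + 8 + 15 + 7 + 8 + 13 = 55

55


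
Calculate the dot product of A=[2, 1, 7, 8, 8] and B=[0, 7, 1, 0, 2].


Dot product = sum of element-wise products
A[0]*B[0] = 2*0 = 0
A[1]*B[1] = 1*7 = 7
A[2]*B[2] = 7*1 = 7
A[3]*B[3] = 8*0 = 0
A[4]*B[4] = 8*2 = 16
Sum = 0 + 7 + 7 + 0 + 16 = 30

30


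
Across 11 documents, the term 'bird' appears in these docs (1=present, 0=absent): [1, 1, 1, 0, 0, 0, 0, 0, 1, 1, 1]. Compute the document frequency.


Checking each document for 'bird':
Doc 1: present
Doc 2: present
Doc 3: present
Doc 4: absent
Doc 5: absent
Doc 6: absent
Doc 7: absent
Doc 8: absent
Doc 9: present
Doc 10: present
Doc 11: present
df = sum of presences = 1 + 1 + 1 + 0 + 0 + 0 + 0 + 0 + 1 + 1 + 1 = 6

6


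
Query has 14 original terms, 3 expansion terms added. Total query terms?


Original terms: 14
Expansion terms: 3
Total = 14 + 3 = 17

17


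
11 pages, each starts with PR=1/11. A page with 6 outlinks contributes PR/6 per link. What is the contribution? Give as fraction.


Initial PR = 1/11 = 1/11
Outlinks = 6
Contribution per link = PR / outlinks
= 1/11 / 6
= 1/66

1/66


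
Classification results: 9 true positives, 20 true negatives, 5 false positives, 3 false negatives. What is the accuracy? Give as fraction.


Accuracy = (TP + TN) / (TP + TN + FP + FN)
TP + TN = 9 + 20 = 29
Total = 9 + 20 + 5 + 3 = 37
Accuracy = 29 / 37 = 29/37

29/37


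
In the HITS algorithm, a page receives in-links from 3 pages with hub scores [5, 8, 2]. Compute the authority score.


Authority = sum of hub scores of in-linkers
In-link 1: hub score = 5
In-link 2: hub score = 8
In-link 3: hub score = 2
Authority = 5 + 8 + 2 = 15

15


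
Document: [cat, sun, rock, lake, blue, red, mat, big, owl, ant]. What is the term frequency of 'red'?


Document has 10 words
Scanning for 'red':
Found at positions: [5]
Count = 1

1
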